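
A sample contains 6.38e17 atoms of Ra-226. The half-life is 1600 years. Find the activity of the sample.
A = λN = 2.764e14 decays/year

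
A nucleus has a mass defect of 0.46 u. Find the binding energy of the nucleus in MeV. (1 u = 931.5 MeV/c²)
B.E. = Δm × 931.5 = 428.5 MeV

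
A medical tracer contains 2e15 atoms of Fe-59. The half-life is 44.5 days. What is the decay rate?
A = λN = 3.115e13 decays/day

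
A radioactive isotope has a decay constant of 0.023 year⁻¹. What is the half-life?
t½ = ln(2)/λ = 30.14 years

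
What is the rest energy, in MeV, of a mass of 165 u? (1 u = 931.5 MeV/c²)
E = mc² = 1.537e5 MeV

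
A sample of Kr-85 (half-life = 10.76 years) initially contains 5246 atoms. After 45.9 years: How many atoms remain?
N = N₀(1/2)^(t/t½) = 272.7 atoms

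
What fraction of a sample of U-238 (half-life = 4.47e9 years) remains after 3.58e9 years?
N/N₀ = (1/2)^(t/t½) = 0.574 = 57.4%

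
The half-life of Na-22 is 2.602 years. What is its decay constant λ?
λ = ln(2)/t½ = 0.2664 year⁻¹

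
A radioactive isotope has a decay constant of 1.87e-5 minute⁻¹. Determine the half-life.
t½ = ln(2)/λ = 37070 minutes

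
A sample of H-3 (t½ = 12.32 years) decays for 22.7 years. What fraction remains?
N/N₀ = (1/2)^(t/t½) = 0.2788 = 27.9%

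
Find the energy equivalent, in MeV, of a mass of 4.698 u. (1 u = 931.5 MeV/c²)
E = mc² = 4376 MeV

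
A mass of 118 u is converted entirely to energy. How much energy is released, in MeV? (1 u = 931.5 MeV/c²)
E = mc² = 1.099e5 MeV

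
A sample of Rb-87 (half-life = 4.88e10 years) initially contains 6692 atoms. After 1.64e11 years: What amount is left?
N = N₀(1/2)^(t/t½) = 651.5 atoms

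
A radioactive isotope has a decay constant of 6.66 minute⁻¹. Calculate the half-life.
t½ = ln(2)/λ = 0.1041 minutes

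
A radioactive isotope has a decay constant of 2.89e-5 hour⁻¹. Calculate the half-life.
t½ = ln(2)/λ = 23980 hours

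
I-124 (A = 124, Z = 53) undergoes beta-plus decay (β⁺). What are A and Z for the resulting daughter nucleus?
Daughter: A = 124, Z = 52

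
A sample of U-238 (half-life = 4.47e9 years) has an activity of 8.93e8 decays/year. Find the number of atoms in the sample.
N = A/λ = 5.759e18 atoms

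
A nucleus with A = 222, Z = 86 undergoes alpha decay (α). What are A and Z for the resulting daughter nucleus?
Daughter: A = 218, Z = 84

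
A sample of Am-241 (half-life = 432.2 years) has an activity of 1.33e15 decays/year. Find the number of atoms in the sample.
N = A/λ = 8.293e17 atoms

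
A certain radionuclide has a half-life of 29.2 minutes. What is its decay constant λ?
λ = ln(2)/t½ = 0.02374 minute⁻¹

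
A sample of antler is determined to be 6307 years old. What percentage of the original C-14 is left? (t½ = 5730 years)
N/N₀ = (1/2)^(t/t½) = 0.4663 = 46.6%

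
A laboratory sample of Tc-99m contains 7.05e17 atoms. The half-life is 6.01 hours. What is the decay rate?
A = λN = 8.131e16 decays/hour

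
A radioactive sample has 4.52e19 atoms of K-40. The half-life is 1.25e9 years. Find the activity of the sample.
A = λN = 2.506e10 decays/year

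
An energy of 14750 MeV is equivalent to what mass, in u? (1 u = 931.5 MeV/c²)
m = E/c² = 15.83 u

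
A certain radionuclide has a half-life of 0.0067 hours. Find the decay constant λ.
λ = ln(2)/t½ = 103.5 hour⁻¹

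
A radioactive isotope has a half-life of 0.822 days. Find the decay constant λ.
λ = ln(2)/t½ = 0.8432 day⁻¹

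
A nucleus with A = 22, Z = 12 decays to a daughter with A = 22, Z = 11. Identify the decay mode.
ΔA = 0, ΔZ = -1 ⇒ beta-plus decay (β⁺) or electron capture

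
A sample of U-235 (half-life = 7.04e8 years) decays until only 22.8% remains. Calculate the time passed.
t = t½ × log₂(N₀/N) = 1.502e9 years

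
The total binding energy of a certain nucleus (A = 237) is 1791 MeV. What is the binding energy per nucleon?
B.E./A = 1791/237 = 7.557 MeV/nucleon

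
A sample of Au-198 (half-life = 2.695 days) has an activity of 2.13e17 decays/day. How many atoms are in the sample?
N = A/λ = 8.282e17 atoms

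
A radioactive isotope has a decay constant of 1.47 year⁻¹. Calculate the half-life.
t½ = ln(2)/λ = 0.4715 years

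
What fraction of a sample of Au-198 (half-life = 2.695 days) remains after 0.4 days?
N/N₀ = (1/2)^(t/t½) = 0.9022 = 90.2%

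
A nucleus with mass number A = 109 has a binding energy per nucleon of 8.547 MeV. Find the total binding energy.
B.E. = 8.547 × 109 = 931.6 MeV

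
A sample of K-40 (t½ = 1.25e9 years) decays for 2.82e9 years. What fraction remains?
N/N₀ = (1/2)^(t/t½) = 0.2094 = 20.9%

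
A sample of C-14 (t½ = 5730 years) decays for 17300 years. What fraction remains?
N/N₀ = (1/2)^(t/t½) = 0.1233 = 12.3%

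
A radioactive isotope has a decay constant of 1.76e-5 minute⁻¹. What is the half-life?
t½ = ln(2)/λ = 39380 minutes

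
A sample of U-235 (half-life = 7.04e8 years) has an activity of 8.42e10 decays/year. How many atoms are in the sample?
N = A/λ = 8.552e19 atoms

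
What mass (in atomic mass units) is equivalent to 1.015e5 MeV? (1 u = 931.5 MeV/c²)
m = E/c² = 109 u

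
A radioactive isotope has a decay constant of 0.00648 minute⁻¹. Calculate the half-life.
t½ = ln(2)/λ = 107 minutes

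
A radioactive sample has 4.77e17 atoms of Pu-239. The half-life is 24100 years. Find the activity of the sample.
A = λN = 1.372e13 decays/year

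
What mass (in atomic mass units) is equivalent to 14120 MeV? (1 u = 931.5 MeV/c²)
m = E/c² = 15.16 u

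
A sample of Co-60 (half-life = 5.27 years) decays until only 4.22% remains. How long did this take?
t = t½ × log₂(N₀/N) = 24.07 years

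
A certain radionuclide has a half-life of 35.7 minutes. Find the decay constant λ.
λ = ln(2)/t½ = 0.01942 minute⁻¹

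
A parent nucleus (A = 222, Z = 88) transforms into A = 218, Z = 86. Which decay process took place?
ΔA = -4, ΔZ = -2 ⇒ alpha decay (α)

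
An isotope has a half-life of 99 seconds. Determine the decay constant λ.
λ = ln(2)/t½ = 0.007001 second⁻¹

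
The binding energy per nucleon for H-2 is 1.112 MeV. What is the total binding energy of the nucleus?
B.E. = 1.112 × 2 = 2.224 MeV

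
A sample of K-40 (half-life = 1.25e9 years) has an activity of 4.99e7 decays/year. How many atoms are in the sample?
N = A/λ = 8.999e16 atoms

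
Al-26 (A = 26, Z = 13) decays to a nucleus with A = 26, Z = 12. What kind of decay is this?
ΔA = 0, ΔZ = -1 ⇒ beta-plus decay (β⁺) or electron capture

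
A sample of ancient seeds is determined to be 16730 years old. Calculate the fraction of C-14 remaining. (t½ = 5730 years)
N/N₀ = (1/2)^(t/t½) = 0.1322 = 13.2%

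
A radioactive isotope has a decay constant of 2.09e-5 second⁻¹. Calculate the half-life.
t½ = ln(2)/λ = 33160 seconds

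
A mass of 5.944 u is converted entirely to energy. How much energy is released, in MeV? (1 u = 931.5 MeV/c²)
E = mc² = 5537 MeV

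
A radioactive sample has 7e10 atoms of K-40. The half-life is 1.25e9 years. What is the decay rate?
A = λN = 38.82 decays/year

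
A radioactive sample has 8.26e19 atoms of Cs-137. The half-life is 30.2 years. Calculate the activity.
A = λN = 1.896e18 decays/year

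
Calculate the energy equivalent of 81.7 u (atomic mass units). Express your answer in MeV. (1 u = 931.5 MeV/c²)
E = mc² = 76100 MeV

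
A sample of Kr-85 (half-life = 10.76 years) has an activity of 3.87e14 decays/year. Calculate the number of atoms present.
N = A/λ = 6.008e15 atoms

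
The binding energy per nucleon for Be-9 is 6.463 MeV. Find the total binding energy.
B.E. = 6.463 × 9 = 58.17 MeV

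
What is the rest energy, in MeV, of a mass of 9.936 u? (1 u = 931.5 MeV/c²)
E = mc² = 9255 MeV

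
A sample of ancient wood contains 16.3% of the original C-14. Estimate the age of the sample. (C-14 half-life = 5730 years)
Age = t½ × log₂(1/ratio) = 15000 years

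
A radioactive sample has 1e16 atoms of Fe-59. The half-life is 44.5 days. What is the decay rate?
A = λN = 1.558e14 decays/day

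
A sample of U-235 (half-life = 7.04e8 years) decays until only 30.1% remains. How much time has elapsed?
t = t½ × log₂(N₀/N) = 1.219e9 years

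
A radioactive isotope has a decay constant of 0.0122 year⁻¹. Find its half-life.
t½ = ln(2)/λ = 56.82 years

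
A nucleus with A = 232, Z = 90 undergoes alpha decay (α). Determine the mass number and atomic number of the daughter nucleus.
Daughter: A = 228, Z = 88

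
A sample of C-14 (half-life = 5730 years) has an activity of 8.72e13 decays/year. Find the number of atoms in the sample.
N = A/λ = 7.209e17 atoms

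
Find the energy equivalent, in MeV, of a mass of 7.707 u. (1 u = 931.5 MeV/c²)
E = mc² = 7179 MeV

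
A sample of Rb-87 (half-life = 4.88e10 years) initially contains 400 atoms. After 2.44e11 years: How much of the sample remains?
N = N₀(1/2)^(t/t½) = 12.5 atoms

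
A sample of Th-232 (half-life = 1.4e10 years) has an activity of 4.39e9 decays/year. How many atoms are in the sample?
N = A/λ = 8.867e19 atoms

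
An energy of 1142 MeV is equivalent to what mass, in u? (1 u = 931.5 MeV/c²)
m = E/c² = 1.226 u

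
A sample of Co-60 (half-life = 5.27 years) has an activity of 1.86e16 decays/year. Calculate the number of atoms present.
N = A/λ = 1.414e17 atoms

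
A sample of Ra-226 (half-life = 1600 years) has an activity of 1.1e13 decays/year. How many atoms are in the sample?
N = A/λ = 2.539e16 atoms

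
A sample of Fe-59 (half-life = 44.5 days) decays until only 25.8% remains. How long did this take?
t = t½ × log₂(N₀/N) = 86.98 days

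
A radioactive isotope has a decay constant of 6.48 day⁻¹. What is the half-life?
t½ = ln(2)/λ = 0.107 days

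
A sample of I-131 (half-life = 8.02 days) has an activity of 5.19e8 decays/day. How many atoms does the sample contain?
N = A/λ = 6.005e9 atoms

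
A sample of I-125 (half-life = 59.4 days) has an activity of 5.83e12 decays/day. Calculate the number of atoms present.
N = A/λ = 4.996e14 atoms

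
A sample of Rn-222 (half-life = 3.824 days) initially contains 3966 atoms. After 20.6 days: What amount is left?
N = N₀(1/2)^(t/t½) = 94.78 atoms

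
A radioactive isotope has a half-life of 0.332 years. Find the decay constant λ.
λ = ln(2)/t½ = 2.088 year⁻¹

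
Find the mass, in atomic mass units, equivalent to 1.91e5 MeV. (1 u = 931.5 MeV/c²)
m = E/c² = 205 u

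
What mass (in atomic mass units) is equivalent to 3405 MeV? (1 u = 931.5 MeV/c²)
m = E/c² = 3.655 u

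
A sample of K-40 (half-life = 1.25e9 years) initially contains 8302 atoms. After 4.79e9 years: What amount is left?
N = N₀(1/2)^(t/t½) = 583 atoms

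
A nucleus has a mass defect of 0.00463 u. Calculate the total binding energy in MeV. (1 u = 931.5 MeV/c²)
B.E. = Δm × 931.5 = 4.313 MeV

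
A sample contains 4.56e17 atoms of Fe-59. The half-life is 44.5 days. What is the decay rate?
A = λN = 7.103e15 decays/day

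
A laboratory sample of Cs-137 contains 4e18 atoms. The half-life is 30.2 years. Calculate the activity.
A = λN = 9.181e16 decays/year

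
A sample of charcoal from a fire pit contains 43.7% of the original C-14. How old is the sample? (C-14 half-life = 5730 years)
Age = t½ × log₂(1/ratio) = 6843 years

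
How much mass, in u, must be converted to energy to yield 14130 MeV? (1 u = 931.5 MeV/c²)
m = E/c² = 15.17 u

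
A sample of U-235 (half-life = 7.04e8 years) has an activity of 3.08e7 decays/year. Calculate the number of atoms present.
N = A/λ = 3.128e16 atoms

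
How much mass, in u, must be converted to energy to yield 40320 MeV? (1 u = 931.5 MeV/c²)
m = E/c² = 43.29 u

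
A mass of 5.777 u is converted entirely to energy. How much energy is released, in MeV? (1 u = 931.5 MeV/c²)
E = mc² = 5381 MeV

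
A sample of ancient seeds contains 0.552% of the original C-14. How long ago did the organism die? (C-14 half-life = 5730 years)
Age = t½ × log₂(1/ratio) = 42980 years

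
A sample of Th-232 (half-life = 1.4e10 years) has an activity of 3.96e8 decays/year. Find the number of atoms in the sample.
N = A/λ = 7.998e18 atoms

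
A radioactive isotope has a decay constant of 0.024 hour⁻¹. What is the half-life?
t½ = ln(2)/λ = 28.88 hours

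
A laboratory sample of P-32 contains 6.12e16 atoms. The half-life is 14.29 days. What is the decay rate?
A = λN = 2.969e15 decays/day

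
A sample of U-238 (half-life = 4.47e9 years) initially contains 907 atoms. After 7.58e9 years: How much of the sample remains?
N = N₀(1/2)^(t/t½) = 280 atoms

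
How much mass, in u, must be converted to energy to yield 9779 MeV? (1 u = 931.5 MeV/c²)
m = E/c² = 10.5 u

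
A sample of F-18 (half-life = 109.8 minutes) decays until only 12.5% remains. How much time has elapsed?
t = t½ × log₂(N₀/N) = 329.4 minutes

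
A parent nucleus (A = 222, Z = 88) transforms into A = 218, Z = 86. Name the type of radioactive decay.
ΔA = -4, ΔZ = -2 ⇒ alpha decay (α)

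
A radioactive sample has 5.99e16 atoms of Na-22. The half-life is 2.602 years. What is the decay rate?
A = λN = 1.596e16 decays/year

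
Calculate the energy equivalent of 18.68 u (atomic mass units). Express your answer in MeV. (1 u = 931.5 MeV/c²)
E = mc² = 17400 MeV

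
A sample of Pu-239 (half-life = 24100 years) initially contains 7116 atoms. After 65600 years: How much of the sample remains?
N = N₀(1/2)^(t/t½) = 1079 atoms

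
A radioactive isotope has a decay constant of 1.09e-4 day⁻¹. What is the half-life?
t½ = ln(2)/λ = 6359 days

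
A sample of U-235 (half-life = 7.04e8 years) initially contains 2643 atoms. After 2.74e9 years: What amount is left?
N = N₀(1/2)^(t/t½) = 178 atoms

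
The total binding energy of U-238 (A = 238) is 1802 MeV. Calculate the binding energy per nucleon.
B.E./A = 1802/238 = 7.571 MeV/nucleon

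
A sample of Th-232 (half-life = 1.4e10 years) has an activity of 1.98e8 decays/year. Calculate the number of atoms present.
N = A/λ = 3.999e18 atoms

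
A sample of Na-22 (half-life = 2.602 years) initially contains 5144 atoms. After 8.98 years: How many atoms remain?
N = N₀(1/2)^(t/t½) = 470.3 atoms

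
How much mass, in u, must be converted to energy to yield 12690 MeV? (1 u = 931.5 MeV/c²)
m = E/c² = 13.62 u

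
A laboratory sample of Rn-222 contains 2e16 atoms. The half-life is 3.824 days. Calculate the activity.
A = λN = 3.625e15 decays/day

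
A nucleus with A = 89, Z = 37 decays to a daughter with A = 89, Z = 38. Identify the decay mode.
ΔA = 0, ΔZ = +1 ⇒ beta-minus decay (β⁻)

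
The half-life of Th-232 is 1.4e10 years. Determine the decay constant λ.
λ = ln(2)/t½ = 4.951e-11 year⁻¹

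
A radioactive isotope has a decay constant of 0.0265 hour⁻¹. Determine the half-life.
t½ = ln(2)/λ = 26.16 hours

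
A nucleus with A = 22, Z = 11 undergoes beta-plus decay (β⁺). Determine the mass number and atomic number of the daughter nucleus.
Daughter: A = 22, Z = 10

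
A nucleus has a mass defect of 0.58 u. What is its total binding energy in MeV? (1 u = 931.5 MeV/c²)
B.E. = Δm × 931.5 = 540.3 MeV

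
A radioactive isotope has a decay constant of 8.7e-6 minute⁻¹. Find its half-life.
t½ = ln(2)/λ = 79670 minutes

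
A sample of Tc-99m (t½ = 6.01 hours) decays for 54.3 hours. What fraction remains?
N/N₀ = (1/2)^(t/t½) = 0.001906 = 0.191%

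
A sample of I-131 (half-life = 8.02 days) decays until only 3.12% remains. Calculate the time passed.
t = t½ × log₂(N₀/N) = 40.12 days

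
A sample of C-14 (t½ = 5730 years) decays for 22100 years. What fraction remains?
N/N₀ = (1/2)^(t/t½) = 0.06902 = 6.9%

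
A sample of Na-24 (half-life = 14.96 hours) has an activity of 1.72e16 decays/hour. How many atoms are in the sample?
N = A/λ = 3.712e17 atoms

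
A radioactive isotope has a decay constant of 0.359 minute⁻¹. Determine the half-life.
t½ = ln(2)/λ = 1.931 minutes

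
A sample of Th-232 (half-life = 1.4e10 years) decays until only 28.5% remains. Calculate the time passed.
t = t½ × log₂(N₀/N) = 2.535e10 years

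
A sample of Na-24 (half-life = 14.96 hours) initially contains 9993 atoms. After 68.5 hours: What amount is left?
N = N₀(1/2)^(t/t½) = 418.1 atoms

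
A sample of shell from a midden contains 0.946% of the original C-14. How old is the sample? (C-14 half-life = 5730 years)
Age = t½ × log₂(1/ratio) = 38530 years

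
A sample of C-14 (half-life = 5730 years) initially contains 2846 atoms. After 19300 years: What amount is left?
N = N₀(1/2)^(t/t½) = 275.6 atoms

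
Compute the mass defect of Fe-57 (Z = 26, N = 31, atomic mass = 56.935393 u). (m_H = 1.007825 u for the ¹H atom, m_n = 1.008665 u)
Δm = Z·m_H + N·m_n − M = 0.5367 u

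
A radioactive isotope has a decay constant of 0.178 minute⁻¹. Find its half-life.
t½ = ln(2)/λ = 3.894 minutes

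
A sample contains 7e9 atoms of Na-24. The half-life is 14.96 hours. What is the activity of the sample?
A = λN = 3.243e8 decays/hour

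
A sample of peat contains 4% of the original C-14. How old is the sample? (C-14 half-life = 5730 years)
Age = t½ × log₂(1/ratio) = 26610 years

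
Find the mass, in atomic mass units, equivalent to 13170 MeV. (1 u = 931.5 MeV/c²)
m = E/c² = 14.14 u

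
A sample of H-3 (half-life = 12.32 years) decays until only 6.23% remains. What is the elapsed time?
t = t½ × log₂(N₀/N) = 49.34 years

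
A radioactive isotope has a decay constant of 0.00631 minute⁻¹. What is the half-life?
t½ = ln(2)/λ = 109.8 minutes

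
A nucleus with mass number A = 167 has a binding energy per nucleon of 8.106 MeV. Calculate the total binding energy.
B.E. = 8.106 × 167 = 1354 MeV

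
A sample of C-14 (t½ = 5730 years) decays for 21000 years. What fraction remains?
N/N₀ = (1/2)^(t/t½) = 0.07884 = 7.88%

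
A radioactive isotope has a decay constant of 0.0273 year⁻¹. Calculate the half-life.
t½ = ln(2)/λ = 25.39 years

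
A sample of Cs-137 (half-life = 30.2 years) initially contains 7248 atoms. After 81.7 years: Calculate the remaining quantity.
N = N₀(1/2)^(t/t½) = 1111 atoms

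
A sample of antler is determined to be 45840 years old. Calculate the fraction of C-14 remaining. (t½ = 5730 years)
N/N₀ = (1/2)^(t/t½) = 0.003906 = 0.391%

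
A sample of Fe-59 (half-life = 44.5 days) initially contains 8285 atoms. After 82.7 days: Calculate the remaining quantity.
N = N₀(1/2)^(t/t½) = 2285 atoms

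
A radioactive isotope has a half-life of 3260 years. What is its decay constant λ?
λ = ln(2)/t½ = 2.126e-4 year⁻¹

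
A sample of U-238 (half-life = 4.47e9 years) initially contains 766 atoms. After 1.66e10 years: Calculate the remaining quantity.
N = N₀(1/2)^(t/t½) = 58.39 atoms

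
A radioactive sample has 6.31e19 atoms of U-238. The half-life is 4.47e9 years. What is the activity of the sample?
A = λN = 9.785e9 decays/year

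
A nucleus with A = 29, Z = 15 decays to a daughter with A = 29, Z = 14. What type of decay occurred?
ΔA = 0, ΔZ = -1 ⇒ beta-plus decay (β⁺) or electron capture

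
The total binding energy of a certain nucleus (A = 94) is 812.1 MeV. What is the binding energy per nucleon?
B.E./A = 812.1/94 = 8.639 MeV/nucleon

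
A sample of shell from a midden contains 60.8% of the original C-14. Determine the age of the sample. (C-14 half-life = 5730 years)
Age = t½ × log₂(1/ratio) = 4113 years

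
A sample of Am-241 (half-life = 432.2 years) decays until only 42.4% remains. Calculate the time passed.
t = t½ × log₂(N₀/N) = 535 years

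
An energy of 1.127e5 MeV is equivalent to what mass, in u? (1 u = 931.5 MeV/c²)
m = E/c² = 121 u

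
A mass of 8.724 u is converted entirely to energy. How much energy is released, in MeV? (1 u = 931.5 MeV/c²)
E = mc² = 8126 MeV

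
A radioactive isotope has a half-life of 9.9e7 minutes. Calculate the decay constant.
λ = ln(2)/t½ = 7.001e-9 minute⁻¹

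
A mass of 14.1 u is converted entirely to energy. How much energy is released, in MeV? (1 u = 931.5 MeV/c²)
E = mc² = 13130 MeV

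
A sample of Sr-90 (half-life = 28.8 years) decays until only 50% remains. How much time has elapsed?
t = t½ × log₂(N₀/N) = 28.8 years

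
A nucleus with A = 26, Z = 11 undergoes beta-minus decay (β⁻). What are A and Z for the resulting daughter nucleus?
Daughter: A = 26, Z = 12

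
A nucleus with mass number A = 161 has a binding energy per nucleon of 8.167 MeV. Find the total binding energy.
B.E. = 8.167 × 161 = 1315 MeV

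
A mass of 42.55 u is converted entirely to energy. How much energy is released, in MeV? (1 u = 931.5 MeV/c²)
E = mc² = 39640 MeV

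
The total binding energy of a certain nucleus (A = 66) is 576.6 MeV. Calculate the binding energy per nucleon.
B.E./A = 576.6/66 = 8.736 MeV/nucleon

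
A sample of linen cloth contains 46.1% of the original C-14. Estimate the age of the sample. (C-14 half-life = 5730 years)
Age = t½ × log₂(1/ratio) = 6401 years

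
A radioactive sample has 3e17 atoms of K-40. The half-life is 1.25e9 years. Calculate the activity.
A = λN = 1.664e8 decays/year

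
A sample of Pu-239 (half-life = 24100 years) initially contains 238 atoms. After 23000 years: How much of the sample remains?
N = N₀(1/2)^(t/t½) = 122.8 atoms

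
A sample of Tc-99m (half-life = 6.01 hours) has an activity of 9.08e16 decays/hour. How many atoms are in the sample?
N = A/λ = 7.873e17 atoms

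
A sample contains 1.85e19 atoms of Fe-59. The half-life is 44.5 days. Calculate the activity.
A = λN = 2.882e17 decays/day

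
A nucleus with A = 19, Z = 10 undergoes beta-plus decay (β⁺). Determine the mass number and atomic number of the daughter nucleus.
Daughter: A = 19, Z = 9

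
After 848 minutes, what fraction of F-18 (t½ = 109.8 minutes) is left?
N/N₀ = (1/2)^(t/t½) = 0.004733 = 0.473%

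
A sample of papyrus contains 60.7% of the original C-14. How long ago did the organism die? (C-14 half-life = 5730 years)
Age = t½ × log₂(1/ratio) = 4127 years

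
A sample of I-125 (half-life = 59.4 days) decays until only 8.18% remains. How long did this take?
t = t½ × log₂(N₀/N) = 214.5 days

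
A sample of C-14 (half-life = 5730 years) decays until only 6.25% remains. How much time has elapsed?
t = t½ × log₂(N₀/N) = 22920 years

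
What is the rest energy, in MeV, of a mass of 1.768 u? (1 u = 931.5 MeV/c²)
E = mc² = 1647 MeV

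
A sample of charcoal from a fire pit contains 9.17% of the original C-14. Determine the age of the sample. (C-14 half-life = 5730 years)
Age = t½ × log₂(1/ratio) = 19750 years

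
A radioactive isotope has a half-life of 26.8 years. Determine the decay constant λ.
λ = ln(2)/t½ = 0.02586 year⁻¹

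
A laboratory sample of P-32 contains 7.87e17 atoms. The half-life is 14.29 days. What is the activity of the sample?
A = λN = 3.817e16 decays/day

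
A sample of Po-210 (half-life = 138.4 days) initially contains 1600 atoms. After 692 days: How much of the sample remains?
N = N₀(1/2)^(t/t½) = 50 atoms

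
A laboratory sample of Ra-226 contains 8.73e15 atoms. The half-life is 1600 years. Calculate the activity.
A = λN = 3.782e12 decays/year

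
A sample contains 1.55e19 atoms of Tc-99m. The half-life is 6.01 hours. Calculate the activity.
A = λN = 1.788e18 decays/hour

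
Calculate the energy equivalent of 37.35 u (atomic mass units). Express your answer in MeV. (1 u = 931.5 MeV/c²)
E = mc² = 34790 MeV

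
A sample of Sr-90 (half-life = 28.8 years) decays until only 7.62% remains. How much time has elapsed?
t = t½ × log₂(N₀/N) = 107 years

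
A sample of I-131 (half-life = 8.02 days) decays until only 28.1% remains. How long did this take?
t = t½ × log₂(N₀/N) = 14.69 days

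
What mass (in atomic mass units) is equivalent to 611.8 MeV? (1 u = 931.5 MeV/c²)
m = E/c² = 0.6568 u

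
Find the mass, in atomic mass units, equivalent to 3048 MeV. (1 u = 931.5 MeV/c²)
m = E/c² = 3.272 u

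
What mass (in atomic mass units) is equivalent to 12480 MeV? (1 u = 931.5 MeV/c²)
m = E/c² = 13.4 u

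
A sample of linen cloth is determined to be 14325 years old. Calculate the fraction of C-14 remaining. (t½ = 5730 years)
N/N₀ = (1/2)^(t/t½) = 0.1768 = 17.7%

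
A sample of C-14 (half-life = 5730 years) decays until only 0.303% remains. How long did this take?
t = t½ × log₂(N₀/N) = 47940 years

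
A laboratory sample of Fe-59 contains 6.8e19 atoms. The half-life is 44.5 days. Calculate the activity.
A = λN = 1.059e18 decays/day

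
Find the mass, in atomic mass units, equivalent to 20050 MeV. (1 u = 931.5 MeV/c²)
m = E/c² = 21.52 u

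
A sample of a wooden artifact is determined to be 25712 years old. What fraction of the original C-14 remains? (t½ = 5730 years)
N/N₀ = (1/2)^(t/t½) = 0.04459 = 4.46%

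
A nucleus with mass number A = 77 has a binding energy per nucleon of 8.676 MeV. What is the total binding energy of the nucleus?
B.E. = 8.676 × 77 = 668.1 MeV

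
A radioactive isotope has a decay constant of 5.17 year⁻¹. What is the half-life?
t½ = ln(2)/λ = 0.1341 years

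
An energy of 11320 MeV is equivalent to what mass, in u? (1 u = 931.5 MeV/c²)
m = E/c² = 12.15 u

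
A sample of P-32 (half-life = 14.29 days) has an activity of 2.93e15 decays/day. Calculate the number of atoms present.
N = A/λ = 6.041e16 atoms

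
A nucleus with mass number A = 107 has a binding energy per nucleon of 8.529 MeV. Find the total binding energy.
B.E. = 8.529 × 107 = 912.6 MeV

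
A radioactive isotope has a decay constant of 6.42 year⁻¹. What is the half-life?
t½ = ln(2)/λ = 0.108 years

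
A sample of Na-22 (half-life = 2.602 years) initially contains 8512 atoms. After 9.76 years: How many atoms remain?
N = N₀(1/2)^(t/t½) = 632.2 atoms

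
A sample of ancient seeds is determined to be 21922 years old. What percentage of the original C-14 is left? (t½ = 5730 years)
N/N₀ = (1/2)^(t/t½) = 0.07052 = 7.05%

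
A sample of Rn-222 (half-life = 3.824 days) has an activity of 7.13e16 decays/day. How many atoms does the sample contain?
N = A/λ = 3.934e17 atoms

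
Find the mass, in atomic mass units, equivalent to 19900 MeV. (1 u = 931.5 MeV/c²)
m = E/c² = 21.36 u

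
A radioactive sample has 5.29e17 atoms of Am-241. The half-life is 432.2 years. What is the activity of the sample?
A = λN = 8.484e14 decays/year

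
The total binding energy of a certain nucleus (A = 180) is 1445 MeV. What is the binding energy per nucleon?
B.E./A = 1445/180 = 8.028 MeV/nucleon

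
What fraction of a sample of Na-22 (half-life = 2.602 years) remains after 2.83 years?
N/N₀ = (1/2)^(t/t½) = 0.4705 = 47.1%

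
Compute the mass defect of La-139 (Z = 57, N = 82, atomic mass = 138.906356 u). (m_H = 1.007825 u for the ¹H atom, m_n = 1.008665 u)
Δm = Z·m_H + N·m_n − M = 1.25 u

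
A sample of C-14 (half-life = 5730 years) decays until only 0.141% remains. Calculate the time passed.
t = t½ × log₂(N₀/N) = 54260 years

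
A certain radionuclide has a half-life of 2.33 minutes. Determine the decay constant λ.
λ = ln(2)/t½ = 0.2975 minute⁻¹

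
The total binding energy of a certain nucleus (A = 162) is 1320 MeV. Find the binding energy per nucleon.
B.E./A = 1320/162 = 8.148 MeV/nucleon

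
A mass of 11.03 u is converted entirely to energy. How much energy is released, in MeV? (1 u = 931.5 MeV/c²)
E = mc² = 10270 MeV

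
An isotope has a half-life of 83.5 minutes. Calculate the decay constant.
λ = ln(2)/t½ = 0.008301 minute⁻¹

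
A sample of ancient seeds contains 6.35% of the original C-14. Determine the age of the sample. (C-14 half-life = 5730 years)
Age = t½ × log₂(1/ratio) = 22790 years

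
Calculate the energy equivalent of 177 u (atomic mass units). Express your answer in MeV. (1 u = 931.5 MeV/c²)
E = mc² = 1.649e5 MeV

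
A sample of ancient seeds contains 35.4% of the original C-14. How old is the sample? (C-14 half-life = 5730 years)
Age = t½ × log₂(1/ratio) = 8585 years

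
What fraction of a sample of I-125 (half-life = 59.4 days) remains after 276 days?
N/N₀ = (1/2)^(t/t½) = 0.03993 = 3.99%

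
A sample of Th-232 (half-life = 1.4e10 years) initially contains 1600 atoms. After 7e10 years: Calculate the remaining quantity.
N = N₀(1/2)^(t/t½) = 50 atoms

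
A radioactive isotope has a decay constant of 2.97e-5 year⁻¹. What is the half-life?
t½ = ln(2)/λ = 23340 years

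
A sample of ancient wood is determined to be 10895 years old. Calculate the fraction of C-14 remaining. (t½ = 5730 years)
N/N₀ = (1/2)^(t/t½) = 0.2677 = 26.8%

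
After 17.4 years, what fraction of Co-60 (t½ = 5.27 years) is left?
N/N₀ = (1/2)^(t/t½) = 0.1014 = 10.1%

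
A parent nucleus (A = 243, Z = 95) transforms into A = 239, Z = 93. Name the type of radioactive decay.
ΔA = -4, ΔZ = -2 ⇒ alpha decay (α)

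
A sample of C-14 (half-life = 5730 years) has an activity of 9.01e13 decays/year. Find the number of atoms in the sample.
N = A/λ = 7.448e17 atoms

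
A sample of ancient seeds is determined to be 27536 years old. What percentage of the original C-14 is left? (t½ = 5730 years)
N/N₀ = (1/2)^(t/t½) = 0.03576 = 3.58%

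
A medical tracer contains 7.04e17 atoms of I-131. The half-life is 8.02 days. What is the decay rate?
A = λN = 6.084e16 decays/day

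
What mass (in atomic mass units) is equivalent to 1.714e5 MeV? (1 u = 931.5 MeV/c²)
m = E/c² = 184 u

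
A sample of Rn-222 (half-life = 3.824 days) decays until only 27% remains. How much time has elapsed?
t = t½ × log₂(N₀/N) = 7.223 days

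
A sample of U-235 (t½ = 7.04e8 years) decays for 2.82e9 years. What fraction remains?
N/N₀ = (1/2)^(t/t½) = 0.06225 = 6.23%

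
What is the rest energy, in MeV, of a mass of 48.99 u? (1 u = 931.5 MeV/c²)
E = mc² = 45630 MeV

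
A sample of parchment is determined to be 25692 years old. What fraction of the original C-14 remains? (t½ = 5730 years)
N/N₀ = (1/2)^(t/t½) = 0.04469 = 4.47%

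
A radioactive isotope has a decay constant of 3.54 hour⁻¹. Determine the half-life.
t½ = ln(2)/λ = 0.1958 hours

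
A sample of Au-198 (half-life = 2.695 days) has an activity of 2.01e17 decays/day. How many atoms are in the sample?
N = A/λ = 7.815e17 atoms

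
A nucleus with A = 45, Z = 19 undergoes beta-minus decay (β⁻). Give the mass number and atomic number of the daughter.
Daughter: A = 45, Z = 20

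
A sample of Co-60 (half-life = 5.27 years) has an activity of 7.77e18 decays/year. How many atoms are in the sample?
N = A/λ = 5.908e19 atoms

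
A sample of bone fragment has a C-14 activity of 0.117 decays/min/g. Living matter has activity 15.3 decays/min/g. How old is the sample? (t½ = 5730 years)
Age = t½ × log₂(A₀/A) = 40290 years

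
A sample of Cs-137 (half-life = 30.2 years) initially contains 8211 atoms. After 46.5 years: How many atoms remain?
N = N₀(1/2)^(t/t½) = 2824 atoms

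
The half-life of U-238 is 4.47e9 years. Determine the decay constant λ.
λ = ln(2)/t½ = 1.551e-10 year⁻¹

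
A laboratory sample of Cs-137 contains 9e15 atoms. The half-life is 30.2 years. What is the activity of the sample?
A = λN = 2.066e14 decays/year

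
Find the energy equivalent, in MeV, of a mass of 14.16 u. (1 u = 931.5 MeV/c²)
E = mc² = 13190 MeV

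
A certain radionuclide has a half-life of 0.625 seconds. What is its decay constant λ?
λ = ln(2)/t½ = 1.109 second⁻¹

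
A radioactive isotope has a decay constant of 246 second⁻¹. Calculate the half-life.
t½ = ln(2)/λ = 0.002818 seconds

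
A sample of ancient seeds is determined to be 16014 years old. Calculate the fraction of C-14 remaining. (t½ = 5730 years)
N/N₀ = (1/2)^(t/t½) = 0.1441 = 14.4%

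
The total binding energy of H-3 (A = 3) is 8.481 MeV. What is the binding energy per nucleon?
B.E./A = 8.481/3 = 2.827 MeV/nucleon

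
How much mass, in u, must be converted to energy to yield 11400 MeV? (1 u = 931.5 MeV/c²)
m = E/c² = 12.24 u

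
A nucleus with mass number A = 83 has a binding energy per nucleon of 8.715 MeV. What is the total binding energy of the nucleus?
B.E. = 8.715 × 83 = 723.3 MeV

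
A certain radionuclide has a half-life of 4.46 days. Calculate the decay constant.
λ = ln(2)/t½ = 0.1554 day⁻¹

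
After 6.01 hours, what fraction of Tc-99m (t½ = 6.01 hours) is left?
N/N₀ = (1/2)^(t/t½) = 0.5 = 50%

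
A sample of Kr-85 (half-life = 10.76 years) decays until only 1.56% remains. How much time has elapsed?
t = t½ × log₂(N₀/N) = 64.58 years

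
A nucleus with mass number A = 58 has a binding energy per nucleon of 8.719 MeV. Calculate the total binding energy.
B.E. = 8.719 × 58 = 505.7 MeV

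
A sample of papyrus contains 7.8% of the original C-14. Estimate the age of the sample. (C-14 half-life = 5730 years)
Age = t½ × log₂(1/ratio) = 21090 years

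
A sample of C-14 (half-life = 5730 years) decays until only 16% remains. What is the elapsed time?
t = t½ × log₂(N₀/N) = 15150 years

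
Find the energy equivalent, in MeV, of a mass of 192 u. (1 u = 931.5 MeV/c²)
E = mc² = 1.788e5 MeV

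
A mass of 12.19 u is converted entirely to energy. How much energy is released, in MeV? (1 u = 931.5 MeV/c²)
E = mc² = 11350 MeV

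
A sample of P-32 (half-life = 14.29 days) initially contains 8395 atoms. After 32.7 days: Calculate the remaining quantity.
N = N₀(1/2)^(t/t½) = 1719 atoms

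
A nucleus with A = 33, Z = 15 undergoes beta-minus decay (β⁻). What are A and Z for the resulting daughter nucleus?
Daughter: A = 33, Z = 16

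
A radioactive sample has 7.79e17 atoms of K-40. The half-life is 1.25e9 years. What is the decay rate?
A = λN = 4.32e8 decays/year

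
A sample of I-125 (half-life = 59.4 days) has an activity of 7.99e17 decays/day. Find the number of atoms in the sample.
N = A/λ = 6.847e19 atoms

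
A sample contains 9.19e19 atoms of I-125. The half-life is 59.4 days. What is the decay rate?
A = λN = 1.072e18 decays/day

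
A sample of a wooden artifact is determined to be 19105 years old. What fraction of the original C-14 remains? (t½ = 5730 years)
N/N₀ = (1/2)^(t/t½) = 0.09915 = 9.92%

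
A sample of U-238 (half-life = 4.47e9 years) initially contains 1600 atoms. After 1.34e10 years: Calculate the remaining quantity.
N = N₀(1/2)^(t/t½) = 200.3 atoms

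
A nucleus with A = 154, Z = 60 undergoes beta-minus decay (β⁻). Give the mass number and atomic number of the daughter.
Daughter: A = 154, Z = 61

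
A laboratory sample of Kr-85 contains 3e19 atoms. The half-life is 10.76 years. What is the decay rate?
A = λN = 1.933e18 decays/year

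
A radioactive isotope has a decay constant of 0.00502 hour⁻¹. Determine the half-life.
t½ = ln(2)/λ = 138.1 hours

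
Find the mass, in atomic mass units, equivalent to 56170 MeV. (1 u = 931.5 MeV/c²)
m = E/c² = 60.3 u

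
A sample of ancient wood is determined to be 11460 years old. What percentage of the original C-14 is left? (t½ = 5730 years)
N/N₀ = (1/2)^(t/t½) = 0.25 = 25%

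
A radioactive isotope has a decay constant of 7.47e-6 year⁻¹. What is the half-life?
t½ = ln(2)/λ = 92790 years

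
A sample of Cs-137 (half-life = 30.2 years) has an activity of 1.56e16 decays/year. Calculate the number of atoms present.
N = A/λ = 6.797e17 atoms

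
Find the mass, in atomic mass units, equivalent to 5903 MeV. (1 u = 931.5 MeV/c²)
m = E/c² = 6.337 u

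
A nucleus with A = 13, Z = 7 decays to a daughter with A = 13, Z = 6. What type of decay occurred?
ΔA = 0, ΔZ = -1 ⇒ beta-plus decay (β⁺) or electron capture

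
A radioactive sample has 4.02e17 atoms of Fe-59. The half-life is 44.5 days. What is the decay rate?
A = λN = 6.262e15 decays/day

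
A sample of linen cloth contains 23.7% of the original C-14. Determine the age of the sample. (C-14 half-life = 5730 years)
Age = t½ × log₂(1/ratio) = 11900 years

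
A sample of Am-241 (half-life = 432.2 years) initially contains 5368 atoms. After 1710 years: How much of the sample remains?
N = N₀(1/2)^(t/t½) = 345.8 atoms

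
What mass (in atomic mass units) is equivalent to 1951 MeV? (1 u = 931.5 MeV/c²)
m = E/c² = 2.094 u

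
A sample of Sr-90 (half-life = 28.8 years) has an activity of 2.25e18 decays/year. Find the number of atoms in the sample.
N = A/λ = 9.349e19 atoms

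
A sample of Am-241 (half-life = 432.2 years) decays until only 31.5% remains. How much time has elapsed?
t = t½ × log₂(N₀/N) = 720.3 years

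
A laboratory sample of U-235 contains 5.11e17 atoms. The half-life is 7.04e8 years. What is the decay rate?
A = λN = 5.031e8 decays/year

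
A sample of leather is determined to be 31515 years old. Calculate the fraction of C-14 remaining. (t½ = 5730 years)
N/N₀ = (1/2)^(t/t½) = 0.0221 = 2.21%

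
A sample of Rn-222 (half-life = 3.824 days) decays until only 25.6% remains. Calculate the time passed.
t = t½ × log₂(N₀/N) = 7.517 days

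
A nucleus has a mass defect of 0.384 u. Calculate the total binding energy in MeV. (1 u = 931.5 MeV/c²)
B.E. = Δm × 931.5 = 357.7 MeV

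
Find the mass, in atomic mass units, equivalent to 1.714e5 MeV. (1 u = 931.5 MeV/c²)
m = E/c² = 184 u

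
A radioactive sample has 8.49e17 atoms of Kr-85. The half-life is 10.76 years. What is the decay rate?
A = λN = 5.469e16 decays/year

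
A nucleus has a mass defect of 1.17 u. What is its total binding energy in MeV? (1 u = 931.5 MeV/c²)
B.E. = Δm × 931.5 = 1090 MeV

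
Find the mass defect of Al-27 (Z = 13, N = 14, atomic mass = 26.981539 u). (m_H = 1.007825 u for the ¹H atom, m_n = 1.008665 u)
Δm = Z·m_H + N·m_n − M = 0.2415 u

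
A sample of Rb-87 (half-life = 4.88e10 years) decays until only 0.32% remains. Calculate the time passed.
t = t½ × log₂(N₀/N) = 4.044e11 years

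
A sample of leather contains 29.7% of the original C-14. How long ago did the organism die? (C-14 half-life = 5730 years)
Age = t½ × log₂(1/ratio) = 10040 years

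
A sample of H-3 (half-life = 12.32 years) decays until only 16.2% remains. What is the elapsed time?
t = t½ × log₂(N₀/N) = 32.35 years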